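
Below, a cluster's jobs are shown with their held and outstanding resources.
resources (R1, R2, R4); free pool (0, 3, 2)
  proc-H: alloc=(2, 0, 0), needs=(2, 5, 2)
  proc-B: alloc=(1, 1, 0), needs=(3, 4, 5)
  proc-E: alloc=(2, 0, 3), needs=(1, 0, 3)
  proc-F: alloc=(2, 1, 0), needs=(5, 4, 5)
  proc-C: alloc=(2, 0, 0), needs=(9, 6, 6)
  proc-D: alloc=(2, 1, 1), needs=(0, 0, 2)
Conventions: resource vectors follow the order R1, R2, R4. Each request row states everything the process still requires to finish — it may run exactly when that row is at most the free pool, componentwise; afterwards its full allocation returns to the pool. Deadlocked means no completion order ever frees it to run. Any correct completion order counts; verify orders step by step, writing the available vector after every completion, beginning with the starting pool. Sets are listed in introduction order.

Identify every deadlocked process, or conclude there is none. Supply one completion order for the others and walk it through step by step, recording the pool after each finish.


The deadlocked set is empty.
Key observation: starting with proc-D, each completion frees enough for the next — no one is permanently blocked.
One completion order for the rest: proc-D, proc-E, proc-B, proc-F, proc-H, proc-C. Check, step by step:
  pool = (0, 3, 2)
  proc-D needs (0, 0, 2) <= (0, 3, 2) -> finishes; pool += (2, 1, 1) = (2, 4, 3)
  proc-E needs (1, 0, 3) <= (2, 4, 3) -> finishes; pool += (2, 0, 3) = (4, 4, 6)
  proc-B needs (3, 4, 5) <= (4, 4, 6) -> finishes; pool += (1, 1, 0) = (5, 5, 6)
  proc-F needs (5, 4, 5) <= (5, 5, 6) -> finishes; pool += (2, 1, 0) = (7, 6, 6)
  proc-H needs (2, 5, 2) <= (7, 6, 6) -> finishes; pool += (2, 0, 0) = (9, 6, 6)
  proc-C needs (9, 6, 6) <= (9, 6, 6) -> finishes; pool += (2, 0, 0) = (11, 6, 6)


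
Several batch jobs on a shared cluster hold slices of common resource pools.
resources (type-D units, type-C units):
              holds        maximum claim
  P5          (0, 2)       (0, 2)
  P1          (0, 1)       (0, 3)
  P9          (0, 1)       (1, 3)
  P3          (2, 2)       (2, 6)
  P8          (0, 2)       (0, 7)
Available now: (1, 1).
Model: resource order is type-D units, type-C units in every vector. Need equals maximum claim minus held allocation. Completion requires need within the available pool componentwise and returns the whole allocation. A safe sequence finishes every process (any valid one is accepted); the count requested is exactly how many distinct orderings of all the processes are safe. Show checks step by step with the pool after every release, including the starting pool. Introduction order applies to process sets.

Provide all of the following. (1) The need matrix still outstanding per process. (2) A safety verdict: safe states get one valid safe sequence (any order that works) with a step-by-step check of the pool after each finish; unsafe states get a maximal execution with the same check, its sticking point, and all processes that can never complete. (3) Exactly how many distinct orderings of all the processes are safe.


(1) Need matrix, components ordered type-D units, type-C units:
  P5: (0, 0)
  P1: (0, 2)
  P9: (1, 2)
  P3: (0, 4)
  P8: (0, 5)
(2) SAFE. One safe sequence: P5, P9, P1, P8, P3.
Key observation: P9 is the earliest step where a requested resource binds exactly: need (1, 2), pool (1, 3) at its turn.
Verifying each step:
  pool = (1, 1)
  P5: need (0, 0) fits (1, 1); releases (0, 2), pool now (1, 3)
  P9: need (1, 2) fits (1, 3); releases (0, 1), pool now (1, 4)
  P1: need (0, 2) fits (1, 4); releases (0, 1), pool now (1, 5)
  P8: need (0, 5) fits (1, 5); releases (0, 2), pool now (1, 7)
  P3: need (0, 4) fits (1, 7); releases (2, 2), pool now (3, 9)
(3) Exactly 8 of the possible complete orderings are safe sequences.


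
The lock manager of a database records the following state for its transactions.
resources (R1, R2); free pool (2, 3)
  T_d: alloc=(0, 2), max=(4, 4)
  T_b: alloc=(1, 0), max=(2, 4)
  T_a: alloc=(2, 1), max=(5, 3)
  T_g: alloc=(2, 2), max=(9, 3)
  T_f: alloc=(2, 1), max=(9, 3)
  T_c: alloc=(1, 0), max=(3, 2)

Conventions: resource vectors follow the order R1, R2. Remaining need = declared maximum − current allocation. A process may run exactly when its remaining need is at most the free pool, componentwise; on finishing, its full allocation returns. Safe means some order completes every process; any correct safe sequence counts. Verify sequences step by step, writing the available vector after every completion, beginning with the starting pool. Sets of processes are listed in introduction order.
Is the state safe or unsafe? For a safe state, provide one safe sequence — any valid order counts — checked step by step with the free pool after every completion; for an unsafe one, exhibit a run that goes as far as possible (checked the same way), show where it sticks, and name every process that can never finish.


UNSAFE — no complete ordering exists.
Key observation: the wall is R1: completing T_c, T_a, T_b, T_d brings the pool only to (6, 6), and all the rest need more.
A maximal execution: T_c, T_a, T_b, T_d — then nothing else fits. Walking it through:
  pool = (2, 3)
  T_c: need (2, 2) fits (2, 3); releases (1, 0), pool now (3, 3)
  T_a: need (3, 2) fits (3, 3); releases (2, 1), pool now (5, 4)
  T_b: need (1, 4) fits (5, 4); releases (1, 0), pool now (6, 4)
  T_d: need (4, 2) fits (6, 4); releases (0, 2), pool now (6, 6)
  blocked: T_g wants (7, 1), pool (6, 6) — not enough R1
  blocked: T_f wants (7, 2), pool (6, 6) — not enough R1
Processes that can never finish: T_g and T_f.


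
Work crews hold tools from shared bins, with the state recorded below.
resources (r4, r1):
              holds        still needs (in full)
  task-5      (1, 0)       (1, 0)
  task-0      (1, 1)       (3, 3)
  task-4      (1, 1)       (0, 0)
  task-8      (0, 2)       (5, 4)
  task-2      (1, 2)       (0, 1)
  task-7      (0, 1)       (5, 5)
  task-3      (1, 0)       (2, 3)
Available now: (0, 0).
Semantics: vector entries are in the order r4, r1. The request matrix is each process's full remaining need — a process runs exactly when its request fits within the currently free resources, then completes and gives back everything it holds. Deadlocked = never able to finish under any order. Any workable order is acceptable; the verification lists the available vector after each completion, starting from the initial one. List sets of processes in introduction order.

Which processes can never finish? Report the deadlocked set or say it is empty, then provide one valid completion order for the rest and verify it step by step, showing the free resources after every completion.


The deadlocked set is empty.
Key observation: beginning at task-4, releases accumulate fast enough that every process eventually fits.
The rest can finish in the order task-4, task-2, task-5, task-3, task-0, task-8, task-7. Check, step by step:
  pool = (0, 0)
  run task-4 (needs (0, 0), free (0, 0)); after release of (1, 1) the pool is (1, 1)
  run task-2 (needs (0, 1), free (1, 1)); after release of (1, 2) the pool is (2, 3)
  run task-5 (needs (1, 0), free (2, 3)); after release of (1, 0) the pool is (3, 3)
  run task-3 (needs (2, 3), free (3, 3)); after release of (1, 0) the pool is (4, 3)
  run task-0 (needs (3, 3), free (4, 3)); after release of (1, 1) the pool is (5, 4)
  run task-8 (needs (5, 4), free (5, 4)); after release of (0, 2) the pool is (5, 6)
  run task-7 (needs (5, 5), free (5, 6)); after release of (0, 1) the pool is (5, 7)


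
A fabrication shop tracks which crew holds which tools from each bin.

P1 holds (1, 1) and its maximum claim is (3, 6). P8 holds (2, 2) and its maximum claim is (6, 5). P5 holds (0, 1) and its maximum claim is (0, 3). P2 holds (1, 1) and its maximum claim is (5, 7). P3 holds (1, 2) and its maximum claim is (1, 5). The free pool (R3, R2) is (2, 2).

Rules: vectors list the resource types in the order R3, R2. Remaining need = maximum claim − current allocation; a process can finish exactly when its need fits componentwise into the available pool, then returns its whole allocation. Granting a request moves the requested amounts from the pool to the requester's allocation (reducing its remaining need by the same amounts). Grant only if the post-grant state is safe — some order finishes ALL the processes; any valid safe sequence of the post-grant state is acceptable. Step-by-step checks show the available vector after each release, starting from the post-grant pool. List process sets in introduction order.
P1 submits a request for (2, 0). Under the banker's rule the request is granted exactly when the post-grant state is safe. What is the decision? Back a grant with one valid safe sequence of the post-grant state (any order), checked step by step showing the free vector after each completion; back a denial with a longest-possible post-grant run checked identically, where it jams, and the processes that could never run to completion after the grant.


GRANT: granting preserves safety; a valid post-grant sequence is P5, P3, P1, P8, P2.
Key observation: (0, 2) free after granting still covers P5 first, and each release covers the next.
Check on the post-grant state, step by step:
  pool = (0, 2)
  run P5 (needs (0, 2), free (0, 2)); after release of (0, 1) the pool is (0, 3)
  run P3 (needs (0, 3), free (0, 3)); after release of (1, 2) the pool is (1, 5)
  run P1 (needs (0, 5), free (1, 5)); after release of (3, 1) the pool is (4, 6)
  run P8 (needs (4, 3), free (4, 6)); after release of (2, 2) the pool is (6, 8)
  run P2 (needs (4, 6), free (6, 8)); after release of (1, 1) the pool is (7, 9)


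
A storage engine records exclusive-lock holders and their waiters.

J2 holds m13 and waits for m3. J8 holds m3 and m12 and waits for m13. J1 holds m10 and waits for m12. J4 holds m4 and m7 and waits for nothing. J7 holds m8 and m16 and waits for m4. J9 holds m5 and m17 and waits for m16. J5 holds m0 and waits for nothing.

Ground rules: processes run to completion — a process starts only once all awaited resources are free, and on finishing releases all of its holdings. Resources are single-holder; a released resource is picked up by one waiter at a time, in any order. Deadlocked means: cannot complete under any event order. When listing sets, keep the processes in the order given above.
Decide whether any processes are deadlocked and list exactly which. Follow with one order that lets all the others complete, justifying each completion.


Deadlocked set: J2, J8 and J1.
Key observation: the waits loop around J2 -> J8 -> J2 with no way out; J1 waits into the deadlock from upstream.
One completion order for the rest: J4, J5, J7, J9.
Step-by-step check:
  run J4 (it waits on nothing); releases m4 and m7
  run J5 (it waits on nothing); releases m0
  run J7 (all its waits — m4 — are resolved); releases m8 and m16
  run J9 (all its waits — m16 — are resolved); releases m5 and m17


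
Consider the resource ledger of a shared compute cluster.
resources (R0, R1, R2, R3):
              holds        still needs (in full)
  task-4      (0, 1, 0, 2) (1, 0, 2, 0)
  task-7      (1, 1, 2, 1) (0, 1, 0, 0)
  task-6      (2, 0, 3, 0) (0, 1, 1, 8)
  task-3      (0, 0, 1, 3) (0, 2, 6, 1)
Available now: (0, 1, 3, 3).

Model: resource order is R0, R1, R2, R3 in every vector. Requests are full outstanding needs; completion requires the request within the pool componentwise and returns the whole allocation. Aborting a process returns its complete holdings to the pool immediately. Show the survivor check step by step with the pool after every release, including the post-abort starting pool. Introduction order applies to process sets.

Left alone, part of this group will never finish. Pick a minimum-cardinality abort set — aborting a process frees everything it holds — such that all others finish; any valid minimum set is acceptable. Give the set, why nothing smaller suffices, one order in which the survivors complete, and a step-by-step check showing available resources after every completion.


Minimum abort set: task-6.
Key observation: task-3 was stuck for good until task-6 gave back (2, 0, 3, 0); in the order shown it finishes at step 2.
No smaller set exists: with zero aborts the deadlock remains.
The survivors complete as task-7, task-3, task-4. Step-by-step check (starting from the post-abort pool):
  pool = (2, 1, 6, 3)
  run task-7 (needs (0, 1, 0, 0), free (2, 1, 6, 3)); after release of (1, 1, 2, 1) the pool is (3, 2, 8, 4)
  run task-3 (needs (0, 2, 6, 1), free (3, 2, 8, 4)); after release of (0, 0, 1, 3) the pool is (3, 2, 9, 7)
  run task-4 (needs (1, 0, 2, 0), free (3, 2, 9, 7)); after release of (0, 1, 0, 2) the pool is (3, 3, 9, 9)


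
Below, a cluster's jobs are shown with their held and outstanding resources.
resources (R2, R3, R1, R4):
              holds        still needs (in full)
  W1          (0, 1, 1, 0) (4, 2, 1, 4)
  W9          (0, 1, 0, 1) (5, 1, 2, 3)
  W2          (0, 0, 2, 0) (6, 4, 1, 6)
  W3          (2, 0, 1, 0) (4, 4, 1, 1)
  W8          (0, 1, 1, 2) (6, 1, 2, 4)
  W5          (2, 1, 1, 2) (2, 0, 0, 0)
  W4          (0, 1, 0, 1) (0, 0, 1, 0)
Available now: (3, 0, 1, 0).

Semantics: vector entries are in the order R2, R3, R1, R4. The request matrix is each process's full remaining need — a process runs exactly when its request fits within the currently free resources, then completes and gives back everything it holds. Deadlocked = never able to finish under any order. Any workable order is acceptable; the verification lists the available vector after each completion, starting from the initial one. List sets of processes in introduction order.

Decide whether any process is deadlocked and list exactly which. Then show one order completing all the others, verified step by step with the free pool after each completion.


Nothing here is deadlocked.
Key observation: W4 can run right away; the returned allocation unlocks the remaining processes in turn.
One completion order for the rest: W4, W5, W9, W1, W3, W8, W2. Verifying each step:
  pool = (3, 0, 1, 0)
  run W4 (needs (0, 0, 1, 0), free (3, 0, 1, 0)); after release of (0, 1, 0, 1) the pool is (3, 1, 1, 1)
  run W5 (needs (2, 0, 0, 0), free (3, 1, 1, 1)); after release of (2, 1, 1, 2) the pool is (5, 2, 2, 3)
  run W9 (needs (5, 1, 2, 3), free (5, 2, 2, 3)); after release of (0, 1, 0, 1) the pool is (5, 3, 2, 4)
  run W1 (needs (4, 2, 1, 4), free (5, 3, 2, 4)); after release of (0, 1, 1, 0) the pool is (5, 4, 3, 4)
  run W3 (needs (4, 4, 1, 1), free (5, 4, 3, 4)); after release of (2, 0, 1, 0) the pool is (7, 4, 4, 4)
  run W8 (needs (6, 1, 2, 4), free (7, 4, 4, 4)); after release of (0, 1, 1, 2) the pool is (7, 5, 5, 6)
  run W2 (needs (6, 4, 1, 6), free (7, 5, 5, 6)); after release of (0, 0, 2, 0) the pool is (7, 5, 7, 6)


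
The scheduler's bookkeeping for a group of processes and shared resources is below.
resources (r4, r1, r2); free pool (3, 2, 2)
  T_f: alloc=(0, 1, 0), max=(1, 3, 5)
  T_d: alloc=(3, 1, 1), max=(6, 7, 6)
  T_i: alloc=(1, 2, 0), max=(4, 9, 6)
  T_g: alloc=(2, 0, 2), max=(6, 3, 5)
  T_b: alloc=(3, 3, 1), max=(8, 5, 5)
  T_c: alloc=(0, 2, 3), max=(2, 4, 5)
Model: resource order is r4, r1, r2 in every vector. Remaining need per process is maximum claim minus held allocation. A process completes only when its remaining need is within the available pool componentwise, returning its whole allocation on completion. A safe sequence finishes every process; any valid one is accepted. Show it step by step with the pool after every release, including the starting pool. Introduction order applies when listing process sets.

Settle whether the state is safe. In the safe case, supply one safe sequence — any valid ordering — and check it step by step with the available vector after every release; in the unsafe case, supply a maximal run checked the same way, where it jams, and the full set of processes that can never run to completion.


UNSAFE.
Key observation: after T_c, T_f the pool peaks at (3, 5, 5), and each blocked process is short somewhere: T_d on r1; T_i on r1, r2; T_g on r4; T_b on r4.
A maximal execution: T_c, T_f — then nothing else fits. Check, step by step:
  pool = (3, 2, 2)
  T_c needs (2, 2, 2) <= (3, 2, 2) -> finishes; pool += (0, 2, 3) = (3, 4, 5)
  T_f needs (1, 2, 5) <= (3, 4, 5) -> finishes; pool += (0, 1, 0) = (3, 5, 5)
  blocked: T_d wants (3, 6, 5), pool (3, 5, 5) — not enough r1
  blocked: T_i wants (3, 7, 6), pool (3, 5, 5) — not enough r1 and r2
  blocked: T_g wants (4, 3, 3), pool (3, 5, 5) — not enough r4
  blocked: T_b wants (5, 2, 4), pool (3, 5, 5) — not enough r4
Permanently blocked: T_d, T_i, T_g and T_b.


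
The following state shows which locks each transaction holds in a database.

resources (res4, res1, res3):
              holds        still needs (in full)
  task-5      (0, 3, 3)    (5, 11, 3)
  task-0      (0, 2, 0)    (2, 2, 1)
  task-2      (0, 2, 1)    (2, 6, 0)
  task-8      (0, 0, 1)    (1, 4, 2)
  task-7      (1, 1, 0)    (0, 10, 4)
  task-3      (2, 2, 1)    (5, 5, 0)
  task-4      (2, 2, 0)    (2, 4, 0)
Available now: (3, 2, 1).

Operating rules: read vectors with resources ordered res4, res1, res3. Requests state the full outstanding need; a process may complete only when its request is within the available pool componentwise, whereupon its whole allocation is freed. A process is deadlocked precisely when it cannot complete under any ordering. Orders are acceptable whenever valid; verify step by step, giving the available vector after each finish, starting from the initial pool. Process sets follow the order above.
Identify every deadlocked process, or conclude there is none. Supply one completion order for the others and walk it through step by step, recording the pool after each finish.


Nothing here is deadlocked.
Key observation: the pool covers task-0 at once, and every later process fits after earlier releases.
One completion order for the rest: task-0, task-4, task-3, task-8, task-2, task-7, task-5. Walking it through:
  pool = (3, 2, 1)
  task-0 needs (2, 2, 1) <= (3, 2, 1) -> finishes; pool += (0, 2, 0) = (3, 4, 1)
  task-4 needs (2, 4, 0) <= (3, 4, 1) -> finishes; pool += (2, 2, 0) = (5, 6, 1)
  task-3 needs (5, 5, 0) <= (5, 6, 1) -> finishes; pool += (2, 2, 1) = (7, 8, 2)
  task-8 needs (1, 4, 2) <= (7, 8, 2) -> finishes; pool += (0, 0, 1) = (7, 8, 3)
  task-2 needs (2, 6, 0) <= (7, 8, 3) -> finishes; pool += (0, 2, 1) = (7, 10, 4)
  task-7 needs (0, 10, 4) <= (7, 10, 4) -> finishes; pool += (1, 1, 0) = (8, 11, 4)
  task-5 needs (5, 11, 3) <= (8, 11, 4) -> finishes; pool += (0, 3, 3) = (8, 14, 7)


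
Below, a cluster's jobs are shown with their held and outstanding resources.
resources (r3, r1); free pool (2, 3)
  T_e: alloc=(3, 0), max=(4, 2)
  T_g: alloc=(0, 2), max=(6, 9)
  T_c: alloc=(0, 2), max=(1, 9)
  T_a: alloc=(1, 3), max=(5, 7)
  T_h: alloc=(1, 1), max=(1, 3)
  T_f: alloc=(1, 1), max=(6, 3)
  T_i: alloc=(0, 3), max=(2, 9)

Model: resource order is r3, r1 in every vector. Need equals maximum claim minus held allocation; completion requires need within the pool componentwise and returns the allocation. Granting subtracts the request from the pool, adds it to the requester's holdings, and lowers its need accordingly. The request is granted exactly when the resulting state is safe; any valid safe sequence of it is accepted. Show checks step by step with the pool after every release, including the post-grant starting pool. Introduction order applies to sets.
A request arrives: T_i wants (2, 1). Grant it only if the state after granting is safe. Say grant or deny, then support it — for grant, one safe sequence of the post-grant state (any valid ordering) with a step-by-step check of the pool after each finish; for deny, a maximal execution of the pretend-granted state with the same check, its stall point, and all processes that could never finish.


DENY: after the grant no complete ordering would exist.
Key observation: after T_h, T_e the pool peaks at (4, 3), and each blocked process is short somewhere: T_g on r3, r1; T_c on r1; T_a on r1; T_f on r3; T_i on r1.
Pretend the grant happened; the run T_h, T_e goes as far as possible. Check, step by step:
  pool = (0, 2)
  run T_h (needs (0, 2), free (0, 2)); after release of (1, 1) the pool is (1, 3)
  run T_e (needs (1, 2), free (1, 3)); after release of (3, 0) the pool is (4, 3)
  blocked: T_g wants (6, 7), pool (4, 3) — not enough r3 and r1
  blocked: T_c wants (1, 7), pool (4, 3) — not enough r1
  blocked: T_a wants (4, 4), pool (4, 3) — not enough r1
  blocked: T_f wants (5, 2), pool (4, 3) — not enough r3
  blocked: T_i wants (0, 5), pool (4, 3) — not enough r1
Had the request been granted, T_g, T_c, T_a, T_f and T_i could never finish.


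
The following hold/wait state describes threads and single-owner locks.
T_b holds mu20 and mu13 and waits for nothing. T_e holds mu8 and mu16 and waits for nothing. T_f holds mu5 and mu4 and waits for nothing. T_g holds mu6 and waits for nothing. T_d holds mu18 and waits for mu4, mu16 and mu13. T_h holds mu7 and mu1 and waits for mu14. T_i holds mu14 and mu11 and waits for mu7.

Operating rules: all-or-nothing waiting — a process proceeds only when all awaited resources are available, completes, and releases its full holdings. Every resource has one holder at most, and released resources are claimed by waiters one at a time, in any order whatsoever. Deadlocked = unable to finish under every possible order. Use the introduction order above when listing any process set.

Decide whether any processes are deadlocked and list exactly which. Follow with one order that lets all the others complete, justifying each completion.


Deadlocked set: T_h and T_i.
Key observation: the loop T_h -> T_i -> T_h blocks itself forever; no other process is dragged down with it.
One completion order for the rest: T_b, T_e, T_f, T_d, T_g.
Verifying each step:
  T_b waits on nothing -> runs at once and releases mu20 and mu13
  T_e waits on nothing -> runs at once and releases mu8 and mu16
  T_f waits on nothing -> runs at once and releases mu5 and mu4
  run T_d (all its waits — mu4, mu16 and mu13 — are resolved); releases mu18
  T_g waits on nothing -> runs at once and releases mu6


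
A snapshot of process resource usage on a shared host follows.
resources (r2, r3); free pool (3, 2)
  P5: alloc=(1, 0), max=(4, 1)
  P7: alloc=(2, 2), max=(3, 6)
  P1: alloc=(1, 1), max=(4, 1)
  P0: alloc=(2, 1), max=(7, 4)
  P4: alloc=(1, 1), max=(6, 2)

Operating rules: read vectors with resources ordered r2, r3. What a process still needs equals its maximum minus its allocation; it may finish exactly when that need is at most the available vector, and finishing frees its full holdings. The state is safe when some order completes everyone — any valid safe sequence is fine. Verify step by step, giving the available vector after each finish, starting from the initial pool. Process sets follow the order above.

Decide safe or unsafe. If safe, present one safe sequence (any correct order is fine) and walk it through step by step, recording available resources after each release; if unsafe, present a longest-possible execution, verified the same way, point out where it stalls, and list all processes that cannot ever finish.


The state is SAFE; one workable sequence: P1, P5, P4, P0, P7.
Key observation: the order's first zero-slack moment is P1 ((3, 0) needed, (3, 2) free — a requested resource with nothing to spare).
Step-by-step check:
  pool = (3, 2)
  P1: need (3, 0) fits (3, 2); releases (1, 1), pool now (4, 3)
  P5: need (3, 1) fits (4, 3); releases (1, 0), pool now (5, 3)
  P4: need (5, 1) fits (5, 3); releases (1, 1), pool now (6, 4)
  P0: need (5, 3) fits (6, 4); releases (2, 1), pool now (8, 5)
  P7: need (1, 4) fits (8, 5); releases (2, 2), pool now (10, 7)


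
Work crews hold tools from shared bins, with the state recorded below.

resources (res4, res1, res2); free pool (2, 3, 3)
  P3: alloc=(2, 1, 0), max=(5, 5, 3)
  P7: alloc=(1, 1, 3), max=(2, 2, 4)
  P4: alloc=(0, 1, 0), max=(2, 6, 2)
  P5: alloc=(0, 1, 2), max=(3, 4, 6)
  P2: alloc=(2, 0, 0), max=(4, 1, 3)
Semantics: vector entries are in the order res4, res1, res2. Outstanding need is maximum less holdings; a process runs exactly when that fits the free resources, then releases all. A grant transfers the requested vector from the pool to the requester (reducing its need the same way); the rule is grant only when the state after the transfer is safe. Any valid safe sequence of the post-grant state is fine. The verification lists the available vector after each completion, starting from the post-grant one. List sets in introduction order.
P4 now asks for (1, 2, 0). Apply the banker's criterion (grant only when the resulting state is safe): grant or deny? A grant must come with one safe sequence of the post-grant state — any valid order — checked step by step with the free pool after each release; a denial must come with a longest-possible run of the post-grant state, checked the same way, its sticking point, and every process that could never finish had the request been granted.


DENY — the pretend-granted state is unsafe.
Key observation: P7, P2 can finish, but then (4, 2, 6) is all there is, and the blocked group's res1 demands exceed it.
On the post-grant state, P7, P2 is a maximal run — nothing extends it. Step-by-step check:
  pool = (1, 1, 3)
  P7: need (1, 1, 1) fits (1, 1, 3); releases (1, 1, 3), pool now (2, 2, 6)
  P2: need (2, 1, 3) fits (2, 2, 6); releases (2, 0, 0), pool now (4, 2, 6)
  blocked: P3 wants (3, 4, 3), pool (4, 2, 6) — not enough res1
  blocked: P4 wants (1, 3, 2), pool (4, 2, 6) — not enough res1
  blocked: P5 wants (3, 3, 4), pool (4, 2, 6) — not enough res1
Processes that could never finish after the grant: P3, P4 and P5.


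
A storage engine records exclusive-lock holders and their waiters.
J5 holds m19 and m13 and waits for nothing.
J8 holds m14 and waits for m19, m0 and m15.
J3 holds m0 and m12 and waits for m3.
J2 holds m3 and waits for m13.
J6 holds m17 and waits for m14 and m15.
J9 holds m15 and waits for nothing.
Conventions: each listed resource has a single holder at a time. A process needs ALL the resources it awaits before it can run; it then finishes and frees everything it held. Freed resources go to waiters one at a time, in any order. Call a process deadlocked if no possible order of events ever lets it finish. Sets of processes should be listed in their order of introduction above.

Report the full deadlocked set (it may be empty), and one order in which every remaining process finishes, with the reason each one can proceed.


Nothing here is deadlocked.
Key observation: there is no circular wait here — follow any chain and it reaches a process that is free to run now.
A valid finishing order for the others: J5, J2, J3, J9, J8, J6.
Check, step by step:
  J5 waits on nothing -> runs at once and releases m19 and m13
  J2 waits on m13 — all released -> runs and releases m3
  J3 waits on m3 — all released -> runs and releases m0 and m12
  J9 waits on nothing -> runs at once and releases m15
  J8 waits on m19, m0 and m15 — all released -> runs and releases m14
  J6 waits on m14 and m15 — all released -> runs and releases m17


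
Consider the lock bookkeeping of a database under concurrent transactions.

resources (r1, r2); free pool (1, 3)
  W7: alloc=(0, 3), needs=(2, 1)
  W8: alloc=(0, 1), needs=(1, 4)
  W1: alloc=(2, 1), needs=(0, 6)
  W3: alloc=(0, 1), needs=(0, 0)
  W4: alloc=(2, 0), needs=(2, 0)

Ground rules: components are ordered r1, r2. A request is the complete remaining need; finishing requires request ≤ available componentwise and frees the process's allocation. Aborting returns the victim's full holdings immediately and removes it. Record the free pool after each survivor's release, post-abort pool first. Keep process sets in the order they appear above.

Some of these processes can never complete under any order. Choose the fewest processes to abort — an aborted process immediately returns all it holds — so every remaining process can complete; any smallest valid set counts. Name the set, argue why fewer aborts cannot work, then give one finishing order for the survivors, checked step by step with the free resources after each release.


The answer: abort W4.
Key observation: W7 had no path to completion before; after the abort of W4 ((2, 0) returned), step 2 is where it fits.
Why nothing smaller works: aborting no one leaves the state deadlocked as given.
The survivors complete as W3, W7, W1, W8. Verifying each step (starting from the post-abort pool):
  pool = (3, 3)
  run W3 (needs (0, 0), free (3, 3)); after release of (0, 1) the pool is (3, 4)
  run W7 (needs (2, 1), free (3, 4)); after release of (0, 3) the pool is (3, 7)
  run W1 (needs (0, 6), free (3, 7)); after release of (2, 1) the pool is (5, 8)
  run W8 (needs (1, 4), free (5, 8)); after release of (0, 1) the pool is (5, 9)


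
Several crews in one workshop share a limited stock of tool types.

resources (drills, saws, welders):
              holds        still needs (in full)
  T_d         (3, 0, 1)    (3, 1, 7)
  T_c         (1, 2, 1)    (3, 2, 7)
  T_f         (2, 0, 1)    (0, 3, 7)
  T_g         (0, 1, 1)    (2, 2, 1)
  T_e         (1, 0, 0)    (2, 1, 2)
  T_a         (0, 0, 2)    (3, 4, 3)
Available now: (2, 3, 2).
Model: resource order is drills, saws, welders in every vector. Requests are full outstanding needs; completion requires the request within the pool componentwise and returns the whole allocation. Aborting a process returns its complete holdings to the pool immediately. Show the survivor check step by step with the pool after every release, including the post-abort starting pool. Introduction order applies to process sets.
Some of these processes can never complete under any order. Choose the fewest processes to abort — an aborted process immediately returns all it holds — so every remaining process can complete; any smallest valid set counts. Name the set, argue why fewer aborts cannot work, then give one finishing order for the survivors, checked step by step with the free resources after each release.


Minimum abort set: T_c and T_f.
Key observation: T_d had no path to completion before; after the abort of T_c and T_f ((3, 2, 2) returned), step 4 is where it fits.
Minimality, checking each single-abort alternative: T_d alone leaves T_c blocked (short on welders); T_c alone leaves T_d blocked (short on welders); T_f alone leaves T_d blocked (short on welders); T_g alone leaves T_d blocked (short on welders); T_e alone leaves T_d blocked (short on welders); T_a alone leaves T_d blocked (short on welders).
Survivors finish in the order: T_a, T_g, T_e, T_d. Check, step by step (pool after the aborts first):
  pool = (5, 5, 4)
  T_a: need (3, 4, 3) fits (5, 5, 4); releases (0, 0, 2), pool now (5, 5, 6)
  T_g: need (2, 2, 1) fits (5, 5, 6); releases (0, 1, 1), pool now (5, 6, 7)
  T_e: need (2, 1, 2) fits (5, 6, 7); releases (1, 0, 0), pool now (6, 6, 7)
  T_d: need (3, 1, 7) fits (6, 6, 7); releases (3, 0, 1), pool now (9, 6, 8)


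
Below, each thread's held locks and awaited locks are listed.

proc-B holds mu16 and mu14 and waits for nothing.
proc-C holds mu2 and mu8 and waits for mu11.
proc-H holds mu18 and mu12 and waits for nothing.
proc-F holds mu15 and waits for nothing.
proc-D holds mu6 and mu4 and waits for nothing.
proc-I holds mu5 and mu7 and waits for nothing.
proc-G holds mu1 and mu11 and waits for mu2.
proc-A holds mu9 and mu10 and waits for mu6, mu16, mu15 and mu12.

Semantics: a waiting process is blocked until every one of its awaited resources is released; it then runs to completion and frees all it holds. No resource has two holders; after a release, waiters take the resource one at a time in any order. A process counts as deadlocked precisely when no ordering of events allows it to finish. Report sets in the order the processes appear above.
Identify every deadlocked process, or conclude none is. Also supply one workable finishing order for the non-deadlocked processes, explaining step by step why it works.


Deadlocked set: proc-C and proc-G.
Key observation: the cycle proc-C -> proc-G -> proc-C can never break — each member waits on the next; no other process is dragged down with it.
A valid finishing order for the others: proc-D, proc-H, proc-I, proc-B, proc-F, proc-A.
Verifying each step:
  proc-D: no waits; runs immediately, freeing mu6 and mu4
  proc-H: no waits; runs immediately, freeing mu18 and mu12
  proc-I: no waits; runs immediately, freeing mu5 and mu7
  proc-B: no waits; runs immediately, freeing mu16 and mu14
  proc-F: no waits; runs immediately, freeing mu15
  run proc-A (all its waits — mu6, mu16, mu15 and mu12 — are resolved); releases mu9 and mu10


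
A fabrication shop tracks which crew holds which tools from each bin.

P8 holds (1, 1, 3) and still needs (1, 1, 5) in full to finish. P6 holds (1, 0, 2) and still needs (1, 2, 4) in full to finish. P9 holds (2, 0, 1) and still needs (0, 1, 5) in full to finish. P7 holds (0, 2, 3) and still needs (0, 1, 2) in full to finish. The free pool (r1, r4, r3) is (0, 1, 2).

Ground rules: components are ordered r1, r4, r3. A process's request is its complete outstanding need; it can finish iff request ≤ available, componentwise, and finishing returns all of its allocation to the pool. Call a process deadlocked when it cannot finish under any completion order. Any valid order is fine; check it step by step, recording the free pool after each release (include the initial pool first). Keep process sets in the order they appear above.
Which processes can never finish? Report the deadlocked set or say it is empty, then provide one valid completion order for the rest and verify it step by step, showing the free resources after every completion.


The deadlocked set is empty.
Key observation: starting with P7, each completion frees enough for the next — no one is permanently blocked.
The rest can finish in the order P7, P9, P6, P8. Verifying each step:
  pool = (0, 1, 2)
  P7 needs (0, 1, 2) <= (0, 1, 2) -> finishes; pool += (0, 2, 3) = (0, 3, 5)
  P9 needs (0, 1, 5) <= (0, 3, 5) -> finishes; pool += (2, 0, 1) = (2, 3, 6)
  P6 needs (1, 2, 4) <= (2, 3, 6) -> finishes; pool += (1, 0, 2) = (3, 3, 8)
  P8 needs (1, 1, 5) <= (3, 3, 8) -> finishes; pool += (1, 1, 3) = (4, 4, 11)


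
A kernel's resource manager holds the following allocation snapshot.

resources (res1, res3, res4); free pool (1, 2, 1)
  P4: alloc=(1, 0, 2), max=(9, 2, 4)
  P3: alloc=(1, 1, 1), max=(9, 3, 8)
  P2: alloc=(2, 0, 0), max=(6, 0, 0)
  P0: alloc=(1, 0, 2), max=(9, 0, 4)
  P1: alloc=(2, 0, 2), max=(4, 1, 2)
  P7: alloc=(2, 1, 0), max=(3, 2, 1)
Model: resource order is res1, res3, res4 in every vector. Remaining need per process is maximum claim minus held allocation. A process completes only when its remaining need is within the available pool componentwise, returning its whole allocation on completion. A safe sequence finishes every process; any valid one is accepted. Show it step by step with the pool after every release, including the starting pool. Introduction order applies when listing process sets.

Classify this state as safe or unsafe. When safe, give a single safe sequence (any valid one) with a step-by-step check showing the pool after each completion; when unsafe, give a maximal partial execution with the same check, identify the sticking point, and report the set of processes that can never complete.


UNSAFE.
Key observation: no order helps: past P7, P1, P2, the free pool tops out at (7, 3, 3), below what each blocked process needs in res1.
Going as far as possible: P7, P1, P2; after that, nothing fits. Check, step by step:
  pool = (1, 2, 1)
  run P7 (needs (1, 1, 1), free (1, 2, 1)); after release of (2, 1, 0) the pool is (3, 3, 1)
  run P1 (needs (2, 1, 0), free (3, 3, 1)); after release of (2, 0, 2) the pool is (5, 3, 3)
  run P2 (needs (4, 0, 0), free (5, 3, 3)); after release of (2, 0, 0) the pool is (7, 3, 3)
  P4 still needs (8, 2, 2) but only (7, 3, 3) is free — short on res1
  P3 still needs (8, 2, 7) but only (7, 3, 3) is free — short on res1 and res4
  P0 still needs (8, 0, 2) but only (7, 3, 3) is free — short on res1
Processes that can never finish: P4, P3 and P0.


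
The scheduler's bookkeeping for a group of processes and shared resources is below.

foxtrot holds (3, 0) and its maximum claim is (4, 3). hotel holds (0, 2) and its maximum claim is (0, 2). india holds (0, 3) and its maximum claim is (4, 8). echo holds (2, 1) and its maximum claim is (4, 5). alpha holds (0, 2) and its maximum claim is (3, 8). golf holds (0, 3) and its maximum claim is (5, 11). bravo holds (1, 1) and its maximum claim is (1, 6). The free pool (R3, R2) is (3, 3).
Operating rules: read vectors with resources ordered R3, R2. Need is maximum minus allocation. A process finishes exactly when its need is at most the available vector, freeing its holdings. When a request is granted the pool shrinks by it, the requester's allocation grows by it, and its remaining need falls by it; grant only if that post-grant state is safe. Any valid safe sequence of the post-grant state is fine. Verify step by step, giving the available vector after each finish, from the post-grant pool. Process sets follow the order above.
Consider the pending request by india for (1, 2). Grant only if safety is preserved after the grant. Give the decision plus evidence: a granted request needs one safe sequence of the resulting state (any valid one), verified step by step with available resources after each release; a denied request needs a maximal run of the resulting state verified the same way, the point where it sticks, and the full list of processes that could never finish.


GRANT. The post-grant state is safe; one safe sequence: hotel, foxtrot, india, alpha, bravo, golf, echo.
Key observation: with (2, 1) left after the transfer, hotel can run at once — the state stays safe.
Step-by-step check of the post-grant state:
  pool = (2, 1)
  run hotel (needs (0, 0), free (2, 1)); after release of (0, 2) the pool is (2, 3)
  run foxtrot (needs (1, 3), free (2, 3)); after release of (3, 0) the pool is (5, 3)
  run india (needs (3, 3), free (5, 3)); after release of (1, 5) the pool is (6, 8)
  run alpha (needs (3, 6), free (6, 8)); after release of (0, 2) the pool is (6, 10)
  run bravo (needs (0, 5), free (6, 10)); after release of (1, 1) the pool is (7, 11)
  run golf (needs (5, 8), free (7, 11)); after release of (0, 3) the pool is (7, 14)
  run echo (needs (2, 4), free (7, 14)); after release of (2, 1) the pool is (9, 15)


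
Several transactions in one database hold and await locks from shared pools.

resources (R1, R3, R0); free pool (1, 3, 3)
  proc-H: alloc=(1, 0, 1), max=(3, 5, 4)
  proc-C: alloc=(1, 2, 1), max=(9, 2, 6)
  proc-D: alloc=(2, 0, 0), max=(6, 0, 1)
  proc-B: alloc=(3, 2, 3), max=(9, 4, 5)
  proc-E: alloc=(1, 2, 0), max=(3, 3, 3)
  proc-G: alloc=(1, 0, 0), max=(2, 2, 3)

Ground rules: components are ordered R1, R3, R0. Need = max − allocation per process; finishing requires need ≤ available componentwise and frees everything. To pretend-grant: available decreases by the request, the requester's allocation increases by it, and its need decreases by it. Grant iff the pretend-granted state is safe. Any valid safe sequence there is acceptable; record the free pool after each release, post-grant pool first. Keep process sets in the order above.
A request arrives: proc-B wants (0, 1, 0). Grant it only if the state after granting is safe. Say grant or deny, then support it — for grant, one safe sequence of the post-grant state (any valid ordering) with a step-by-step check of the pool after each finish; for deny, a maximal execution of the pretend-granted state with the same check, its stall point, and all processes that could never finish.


DENY. Granting would leave the state unsafe.
Key observation: after proc-G, proc-E the pool peaks at (3, 4, 3), and each blocked process is short somewhere: proc-H on R3; proc-C on R1, R0; proc-D on R1; proc-B on R1.
On the post-grant state, proc-G, proc-E is a maximal run — nothing extends it. Step-by-step check:
  pool = (1, 2, 3)
  proc-G needs (1, 2, 3) <= (1, 2, 3) -> finishes; pool += (1, 0, 0) = (2, 2, 3)
  proc-E needs (2, 1, 3) <= (2, 2, 3) -> finishes; pool += (1, 2, 0) = (3, 4, 3)
  proc-H still needs (2, 5, 3) but only (3, 4, 3) is free — short on R3
  proc-C still needs (8, 0, 5) but only (3, 4, 3) is free — short on R1 and R0
  proc-D still needs (4, 0, 1) but only (3, 4, 3) is free — short on R1
  proc-B still needs (6, 1, 2) but only (3, 4, 3) is free — short on R1
Post-grant, the permanently blocked set is proc-H, proc-C, proc-D and proc-B.
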